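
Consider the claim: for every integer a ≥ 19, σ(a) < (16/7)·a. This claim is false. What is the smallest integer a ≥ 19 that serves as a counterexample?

a = 24

Check each integer a ≥ 19 in order until the claim fails.
For a = 19, 20, 21, 22, 23 the conclusion holds.
a = 24: σ(24) = 60; 60 ≥ 384/7.
Thus a = 24 disproves the claim, and no smaller a works.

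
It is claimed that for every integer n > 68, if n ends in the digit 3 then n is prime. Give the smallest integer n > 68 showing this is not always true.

We need the least integer n > 68 for which n ends in the digit 3 but n is not prime.
For n = 73, 83 the conclusion holds.
n = 93: 93 ends in 3; 93 = 3 × 31, composite.
Thus n = 93 disproves the claim, and no smaller n works.

n = 93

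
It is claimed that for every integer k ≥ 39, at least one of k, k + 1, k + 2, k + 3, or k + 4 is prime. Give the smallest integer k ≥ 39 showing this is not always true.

We need the least integer k ≥ 39 for which k, k + 1, k + 2, k + 3, k + 4 are all composite.
For k = 39, 40, 41, 42, 43, 44, 45, 46, 47 the conclusion holds.
k = 48: 48 = 2 × 24; 49 = 7 × 7; 50 = 2 × 25; 51 = 3 × 17; 52 = 2 × 26 — all composite.

k = 48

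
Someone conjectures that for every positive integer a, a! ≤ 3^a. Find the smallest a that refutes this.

Check each positive integer a in order until a! > 3^a.
The first 6 eligible values, up to a = 6, all satisfy the conclusion.
a = 7: a! = 5040 and 3^a = 2187, so 5040 > 2187.

a = 7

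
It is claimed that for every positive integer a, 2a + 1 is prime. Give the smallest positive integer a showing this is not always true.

a = 4

Check each positive integer a in order until 2a + 1 is not prime.
a = 1: 2a + 1 = 3, prime.
a = 2: 2a + 1 = 5, prime.
a = 3: 2a + 1 = 7, prime.
a = 4: 2a + 1 = 9 = 3 × 3, composite.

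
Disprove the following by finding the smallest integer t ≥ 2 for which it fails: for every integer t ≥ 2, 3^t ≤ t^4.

A counterexample is any integer t ≥ 2 such that 3^t > t^4; we check each in order.
The first 6 eligible values, up to t = 7, all satisfy the conclusion.
t = 8: 3^t = 6561 and t^4 = 4096, so 6561 > 4096.
So t = 8 is the smallest counterexample.

t = 8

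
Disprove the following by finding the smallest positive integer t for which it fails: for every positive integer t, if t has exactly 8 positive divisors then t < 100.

t = 102

We need the least positive integer t for which t has exactly 8 positive divisors but the claim fails.
For t = 24, 30, 40, 42, 54, 56, 66, 70, 78, 88 the conclusion holds.
t = 102: τ(102) = 8; 102 ≥ 100.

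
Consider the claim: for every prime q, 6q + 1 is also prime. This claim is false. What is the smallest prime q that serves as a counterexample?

q = 19

The first 7 eligible values, up to q = 17, all satisfy the conclusion.
q = 19: 6q + 1 = 115 = 5 × 23, not prime.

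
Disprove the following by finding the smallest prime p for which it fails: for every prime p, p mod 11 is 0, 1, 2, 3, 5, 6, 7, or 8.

p = 31

For p = 2, 3, 5, 7, 11, 13, 17, 19, 23, 29 the conclusion holds.
p = 31: 31 mod 11 = 9 — not in {0, 1, 2, 3, 5, 6, 7, 8}.
Thus p = 31 disproves the claim, and no smaller p works.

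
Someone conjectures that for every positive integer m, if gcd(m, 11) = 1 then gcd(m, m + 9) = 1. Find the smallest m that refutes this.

Check each positive integer m in order until gcd(m, 11) = 1 but gcd(m, m + 9) > 1.
m = 1: gcd(1, 10) = 1.
m = 2: gcd(2, 11) = 1.
m = 3: gcd(3, 12) = 3.
So m = 3 is the smallest counterexample.

m = 3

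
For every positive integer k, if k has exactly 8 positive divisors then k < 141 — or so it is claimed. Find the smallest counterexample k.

k = 152

A counterexample is any positive integer k such that k has exactly 8 positive divisors but the claim fails; we check each in order.
The first 20 eligible values, up to k = 138, all satisfy the conclusion.
k = 152: τ(152) = 8; 152 ≥ 141.
Thus k = 152 disproves the claim, and no smaller k works.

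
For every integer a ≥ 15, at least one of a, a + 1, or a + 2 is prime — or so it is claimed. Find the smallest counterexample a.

a = 20

A counterexample is any integer a ≥ 15 such that a, a + 1, a + 2 are all composite; we check each in order.
For a = 15, 16, 17, 18, 19 the conclusion holds.
a = 20: 20 = 2 × 10; 21 = 3 × 7; 22 = 2 × 11 — all composite.
Hence a = 20 is a counterexample.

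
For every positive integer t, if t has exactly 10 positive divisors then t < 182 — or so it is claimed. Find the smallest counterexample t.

Check each positive integer t in order until t has exactly 10 positive divisors but the claim fails.
For t = 48, 80, 112, 162, 176 the conclusion holds.
t = 208: τ(208) = 10; 208 ≥ 182.
Thus t = 208 disproves the claim, and no smaller t works.

t = 208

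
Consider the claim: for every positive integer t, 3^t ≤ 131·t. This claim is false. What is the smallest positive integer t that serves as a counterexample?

We need the least positive integer t for which 3^t > 131·t.
For t = 1, 2, 3, 4, 5, 6 the conclusion holds.
t = 7: 3^t = 2187 and 131·t = 917, so 2187 > 917.

t = 7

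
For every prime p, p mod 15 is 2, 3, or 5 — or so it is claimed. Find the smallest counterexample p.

p = 7

p = 2: 2 mod 15 = 2.
p = 3: 3 mod 15 = 3.
p = 5: 5 mod 15 = 5.
p = 7: 7 mod 15 = 7 — not in {2, 3, 5}.
Hence p = 7 is a counterexample.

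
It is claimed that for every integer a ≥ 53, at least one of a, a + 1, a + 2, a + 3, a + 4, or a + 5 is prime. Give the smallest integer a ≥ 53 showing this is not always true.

a = 90

A counterexample is any integer a ≥ 53 such that a, a + 1, a + 2, a + 3, a + 4, a + 5 are all composite; we check each in order.
For a = 53, 54, 55, 56, …, 87, 88, 89 the conclusion holds.
a = 90: 90 = 2 × 45; 91 = 7 × 13; 92 = 2 × 46; 93 = 3 × 31; 94 = 2 × 47; 95 = 5 × 19 — all composite.
Hence a = 90 is a counterexample.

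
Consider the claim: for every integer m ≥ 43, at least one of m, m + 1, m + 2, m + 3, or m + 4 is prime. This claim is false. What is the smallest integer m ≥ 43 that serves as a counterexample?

We need the least integer m ≥ 43 for which m, m + 1, m + 2, m + 3, m + 4 are all composite.
The first 5 eligible values, up to m = 47, all satisfy the conclusion.
m = 48: 48 = 2 × 24; 49 = 7 × 7; 50 = 2 × 25; 51 = 3 × 17; 52 = 2 × 26 — all composite.

m = 48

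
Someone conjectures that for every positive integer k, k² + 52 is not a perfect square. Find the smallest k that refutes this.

k = 12

Check each positive integer k in order until k² + 52 is a perfect square.
For k = 1, 2, 3, 4, …, 9, 10, 11 the conclusion holds.
k = 12: 12² + 52 = 196 = 14², a perfect square.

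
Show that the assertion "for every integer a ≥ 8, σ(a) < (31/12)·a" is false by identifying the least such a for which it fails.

a = 48

For a = 8, 9, 10, 11, …, 45, 46, 47 the conclusion holds.
a = 48: σ(48) = 124; 124 ≥ 124.
Thus a = 48 disproves the claim, and no smaller a works.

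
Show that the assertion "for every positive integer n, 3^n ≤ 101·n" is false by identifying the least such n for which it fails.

Check each positive integer n in order until 3^n > 101·n.
n = 1: 3^n = 3 and 101·n = 101, so 3 ≤ 101.
n = 2: 3^n = 9 and 101·n = 202, so 9 ≤ 202.
n = 3: 3^n = 27 and 101·n = 303, so 27 ≤ 303.
n = 4: 3^n = 81 and 101·n = 404, so 81 ≤ 404.
n = 5: 3^n = 243 and 101·n = 505, so 243 ≤ 505.
n = 6: 3^n = 729 and 101·n = 606, so 729 > 606.
Hence n = 6 is a counterexample.

n = 6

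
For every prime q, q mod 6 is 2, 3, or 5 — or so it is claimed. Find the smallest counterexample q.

q = 7

A counterexample is any prime q such that the claim fails; we check each in order.
For q = 2, 3, 5 the conclusion holds.
q = 7: 7 mod 6 = 1 — not in {2, 3, 5}.
So q = 7 is the smallest counterexample.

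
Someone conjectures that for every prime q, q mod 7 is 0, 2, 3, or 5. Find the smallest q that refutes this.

q = 11

A counterexample is any prime q such that the claim fails; we check each in order.
q = 2: 2 mod 7 = 2.
q = 3: 3 mod 7 = 3.
q = 5: 5 mod 7 = 5.
q = 7: 7 mod 7 = 0.
q = 11: 11 mod 7 = 4 — not in {0, 2, 3, 5}.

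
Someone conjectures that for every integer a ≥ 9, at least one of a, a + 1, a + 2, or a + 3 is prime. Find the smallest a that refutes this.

Check each integer a ≥ 9 in order until a, a + 1, a + 2, a + 3 are all composite.
For a = 9, 10, 11, 12, …, 21, 22, 23 the conclusion holds.
a = 24: 24 = 2 × 12; 25 = 5 × 5; 26 = 2 × 13; 27 = 3 × 9 — all composite.
So a = 24 is the smallest counterexample.

a = 24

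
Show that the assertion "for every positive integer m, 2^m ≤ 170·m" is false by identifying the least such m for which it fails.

m = 11

Check each positive integer m in order until 2^m > 170·m.
For m = 1, 2, 3, 4, 5, 6, 7, 8, 9, 10 the conclusion holds.
m = 11: 2^m = 2048 and 170·m = 1870, so 2048 > 1870.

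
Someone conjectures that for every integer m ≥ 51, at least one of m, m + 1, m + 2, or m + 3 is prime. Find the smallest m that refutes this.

m = 51: 53 is prime.
m = 52: 53 is prime.
m = 53: 53 is prime.
m = 54: 54 = 2 × 27; 55 = 5 × 11; 56 = 2 × 28; 57 = 3 × 19 — all composite.

m = 54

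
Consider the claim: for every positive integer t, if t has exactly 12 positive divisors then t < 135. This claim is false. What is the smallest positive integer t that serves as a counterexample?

For t = 60, 72, 84, 90, 96, 108, 126, 132 the conclusion holds.
t = 140: τ(140) = 12; 140 ≥ 135.

t = 140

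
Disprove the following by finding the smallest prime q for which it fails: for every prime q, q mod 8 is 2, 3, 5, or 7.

q = 17

Check each prime q in order until the claim fails.
The first 6 eligible values, up to q = 13, all satisfy the conclusion.
q = 17: 17 mod 8 = 1 — not in {2, 3, 5, 7}.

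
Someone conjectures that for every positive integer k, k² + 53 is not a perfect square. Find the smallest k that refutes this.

For k = 1, 2, 3, 4, …, 23, 24, 25 the conclusion holds.
k = 26: 26² + 53 = 729 = 27², a perfect square.

k = 26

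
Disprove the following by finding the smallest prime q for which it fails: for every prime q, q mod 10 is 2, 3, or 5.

q = 7

We need the least prime q for which the claim fails.
q = 2: 2 mod 10 = 2.
q = 3: 3 mod 10 = 3.
q = 5: 5 mod 10 = 5.
q = 7: 7 mod 10 = 7 — not in {2, 3, 5}.
Hence q = 7 is a counterexample.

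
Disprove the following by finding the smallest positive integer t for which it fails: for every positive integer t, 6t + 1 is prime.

We need the least positive integer t for which 6t + 1 is not prime.
t = 1: 6t + 1 = 7, prime.
t = 2: 6t + 1 = 13, prime.
t = 3: 6t + 1 = 19, prime.
t = 4: 6t + 1 = 25 = 5 × 5, composite.
Thus t = 4 disproves the claim, and no smaller t works.

t = 4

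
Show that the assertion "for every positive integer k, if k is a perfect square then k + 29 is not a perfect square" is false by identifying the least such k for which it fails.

We need the least positive integer k for which k is a perfect square but k + 29 is a perfect square.
The first 13 eligible values, up to k = 169, all satisfy the conclusion.
k = 196: 196 = 14² and 196 + 29 = 225 = 15².

k = 196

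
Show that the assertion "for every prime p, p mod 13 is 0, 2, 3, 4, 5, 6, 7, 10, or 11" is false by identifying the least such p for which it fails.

We need the least prime p for which the claim fails.
For p = 2, 3, 5, 7, …, 37, 41, 43 the conclusion holds.
p = 47: 47 mod 13 = 8 — not in {0, 2, 3, 4, 5, 6, 7, 10, 11}.
So p = 47 is the smallest counterexample.

p = 47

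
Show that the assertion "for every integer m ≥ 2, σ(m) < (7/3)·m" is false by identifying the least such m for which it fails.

m = 12

A counterexample is any integer m ≥ 2 such that the claim fails; we check each in order.
The first 10 eligible values, up to m = 11, all satisfy the conclusion.
m = 12: σ(12) = 28; 28 ≥ 28.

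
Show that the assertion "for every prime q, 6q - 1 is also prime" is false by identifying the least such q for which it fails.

The first 4 eligible values, up to q = 7, all satisfy the conclusion.
q = 11: 6q - 1 = 65 = 5 × 13, not prime.
So q = 11 is the smallest counterexample.

q = 11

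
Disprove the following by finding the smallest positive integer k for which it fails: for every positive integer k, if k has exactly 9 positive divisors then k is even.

k = 225

A counterexample is any positive integer k such that k has exactly 9 positive divisors but k is odd; we check each in order.
For k = 36, 100, 196 the conclusion holds.
k = 225: divisors of 225: 9 divisors; 225 is odd.
Thus k = 225 disproves the claim, and no smaller k works.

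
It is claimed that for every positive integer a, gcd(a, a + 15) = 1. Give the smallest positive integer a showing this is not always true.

We need the least positive integer a for which gcd(a, a + 15) > 1.
For a = 1, 2 the conclusion holds.
a = 3: gcd(3, 18) = 3.
Thus a = 3 disproves the claim, and no smaller a works.

a = 3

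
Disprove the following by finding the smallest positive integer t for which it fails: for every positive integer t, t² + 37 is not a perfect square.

t = 18

For t = 1, 2, 3, 4, …, 15, 16, 17 the conclusion holds.
t = 18: 18² + 37 = 361 = 19², a perfect square.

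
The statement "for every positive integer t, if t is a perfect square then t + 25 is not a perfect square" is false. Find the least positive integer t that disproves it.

The first 11 eligible values, up to t = 121, all satisfy the conclusion.
t = 144: 144 = 12² and 144 + 25 = 169 = 13².

t = 144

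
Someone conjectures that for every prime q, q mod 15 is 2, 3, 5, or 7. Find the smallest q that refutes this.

q = 11

Check each prime q in order until the claim fails.
q = 2: 2 mod 15 = 2.
q = 3: 3 mod 15 = 3.
q = 5: 5 mod 15 = 5.
q = 7: 7 mod 15 = 7.
q = 11: 11 mod 15 = 11 — not in {2, 3, 5, 7}.
So q = 11 is the smallest counterexample.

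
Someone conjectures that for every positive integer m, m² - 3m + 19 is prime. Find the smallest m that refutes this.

m = 18

For m = 1, 2, 3, 4, …, 15, 16, 17 the conclusion holds.
m = 18: m² - 3m + 19 = 289 = 17 × 17, composite.
Hence m = 18 is a counterexample.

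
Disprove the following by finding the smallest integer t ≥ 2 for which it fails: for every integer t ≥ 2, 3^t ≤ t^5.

A counterexample is any integer t ≥ 2 such that 3^t > t^5; we check each in order.
For t = 2, 3, 4, 5, 6, 7, 8, 9, 10 the conclusion holds.
t = 11: 3^t = 177147 and t^5 = 161051, so 177147 > 161051.
Hence t = 11 is a counterexample.

t = 11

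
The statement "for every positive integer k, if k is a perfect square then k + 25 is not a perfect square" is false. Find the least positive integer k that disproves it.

Check each positive integer k in order until k is a perfect square but k + 25 is a perfect square.
For k = 1, 4, 9, 16, …, 81, 100, 121 the conclusion holds.
k = 144: 144 = 12² and 144 + 25 = 169 = 13².

k = 144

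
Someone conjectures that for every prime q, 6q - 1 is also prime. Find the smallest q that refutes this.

For q = 2, 3, 5, 7 the conclusion holds.
q = 11: 6q - 1 = 65 = 5 × 13, not prime.

q = 11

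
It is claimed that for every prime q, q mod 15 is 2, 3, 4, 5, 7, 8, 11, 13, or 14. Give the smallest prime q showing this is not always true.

q = 31

We need the least prime q for which the claim fails.
For q = 2, 3, 5, 7, 11, 13, 17, 19, 23, 29 the conclusion holds.
q = 31: 31 mod 15 = 1 — not in {2, 3, 4, 5, 7, 8, 11, 13, 14}.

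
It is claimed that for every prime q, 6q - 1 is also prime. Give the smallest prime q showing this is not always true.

q = 11

Check each prime q in order until 6q - 1 is not prime.
For q = 2, 3, 5, 7 the conclusion holds.
q = 11: 6q - 1 = 65 = 5 × 13, not prime.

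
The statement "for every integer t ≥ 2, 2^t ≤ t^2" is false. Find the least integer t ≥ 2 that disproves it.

Check each integer t ≥ 2 in order until 2^t > t^2.
t = 2: 2^t = 4 and t^2 = 4, so 4 ≤ 4.
t = 3: 2^t = 8 and t^2 = 9, so 8 ≤ 9.
t = 4: 2^t = 16 and t^2 = 16, so 16 ≤ 16.
t = 5: 2^t = 32 and t^2 = 25, so 32 > 25.

t = 5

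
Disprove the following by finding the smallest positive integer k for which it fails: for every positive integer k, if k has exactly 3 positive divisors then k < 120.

k = 121

We need the least positive integer k for which k has exactly 3 positive divisors but the claim fails.
k = 4: τ(4) = 3; 4 < 120.
k = 9: τ(9) = 3; 9 < 120.
k = 25: τ(25) = 3; 25 < 120.
k = 49: τ(49) = 3; 49 < 120.
k = 121: τ(121) = 3; 121 ≥ 120.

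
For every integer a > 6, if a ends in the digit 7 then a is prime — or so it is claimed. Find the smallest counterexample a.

a = 7: 7 ends in 7 and is prime.
a = 17: 17 ends in 7 and is prime.
a = 27: 27 ends in 7; 27 = 3 × 9, composite.
So a = 27 is the smallest counterexample.

a = 27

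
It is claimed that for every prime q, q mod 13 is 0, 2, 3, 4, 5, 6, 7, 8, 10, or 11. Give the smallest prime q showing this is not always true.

Check each prime q in order until the claim fails.
For q = 2, 3, 5, 7, …, 41, 43, 47 the conclusion holds.
q = 53: 53 mod 13 = 1 — not in {0, 2, 3, 4, 5, 6, 7, 8, 10, 11}.
So q = 53 is the smallest counterexample.

q = 53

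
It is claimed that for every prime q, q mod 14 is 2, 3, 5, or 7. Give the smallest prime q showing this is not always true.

Check each prime q in order until the claim fails.
q = 2: 2 mod 14 = 2.
q = 3: 3 mod 14 = 3.
q = 5: 5 mod 14 = 5.
q = 7: 7 mod 14 = 7.
q = 11: 11 mod 14 = 11 — not in {2, 3, 5, 7}.

q = 11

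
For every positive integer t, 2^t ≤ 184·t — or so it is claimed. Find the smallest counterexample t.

For t = 1, 2, 3, 4, 5, 6, 7, 8, 9, 10 the conclusion holds.
t = 11: 2^t = 2048 and 184·t = 2024, so 2048 > 2024.

t = 11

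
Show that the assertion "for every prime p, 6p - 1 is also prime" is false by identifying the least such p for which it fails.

We need the least prime p for which 6p - 1 is not prime.
p = 2: 6p - 1 = 11, prime.
p = 3: 6p - 1 = 17, prime.
p = 5: 6p - 1 = 29, prime.
p = 7: 6p - 1 = 41, prime.
p = 11: 6p - 1 = 65 = 5 × 13, not prime.

p = 11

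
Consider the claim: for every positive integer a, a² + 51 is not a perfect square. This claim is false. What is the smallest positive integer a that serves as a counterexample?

For a = 1, 2, 3, 4, 5, 6 the conclusion holds.
a = 7: 7² + 51 = 100 = 10², a perfect square.

a = 7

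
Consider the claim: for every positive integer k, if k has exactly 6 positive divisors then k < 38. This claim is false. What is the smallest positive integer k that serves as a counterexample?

k = 44

k = 12: τ(12) = 6; 12 < 38.
k = 18: τ(18) = 6; 18 < 38.
k = 20: τ(20) = 6; 20 < 38.
k = 28: τ(28) = 6; 28 < 38.
k = 32: τ(32) = 6; 32 < 38.
k = 44: τ(44) = 6; 44 ≥ 38.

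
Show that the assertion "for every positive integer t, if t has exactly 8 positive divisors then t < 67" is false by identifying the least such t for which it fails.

t = 70

A counterexample is any positive integer t such that t has exactly 8 positive divisors but the claim fails; we check each in order.
For t = 24, 30, 40, 42, 54, 56, 66 the conclusion holds.
t = 70: τ(70) = 8; 70 ≥ 67.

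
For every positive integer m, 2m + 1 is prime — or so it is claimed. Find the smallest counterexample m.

A counterexample is any positive integer m such that 2m + 1 is not prime; we check each in order.
For m = 1, 2, 3 the conclusion holds.
m = 4: 2m + 1 = 9 = 3 × 3, composite.

m = 4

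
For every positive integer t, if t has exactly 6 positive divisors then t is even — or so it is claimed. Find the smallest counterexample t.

t = 45

We need the least positive integer t for which t has exactly 6 positive divisors but t is odd.
The first 6 eligible values, up to t = 44, all satisfy the conclusion.
t = 45: divisors of 45: 1, 3, 5, 9, 15, 45; 45 is odd.
Hence t = 45 is a counterexample.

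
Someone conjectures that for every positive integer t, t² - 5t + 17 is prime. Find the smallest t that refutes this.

t = 13

A counterexample is any positive integer t such that t² - 5t + 17 is not prime; we check each in order.
For t = 1, 2, 3, 4, …, 10, 11, 12 the conclusion holds.
t = 13: t² - 5t + 17 = 121 = 11 × 11, composite.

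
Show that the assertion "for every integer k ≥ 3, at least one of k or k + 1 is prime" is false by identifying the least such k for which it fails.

Check each integer k ≥ 3 in order until k, k + 1 are both composite.
The first 5 eligible values, up to k = 7, all satisfy the conclusion.
k = 8: 8 = 2 × 4; 9 = 3 × 3 — both composite.

k = 8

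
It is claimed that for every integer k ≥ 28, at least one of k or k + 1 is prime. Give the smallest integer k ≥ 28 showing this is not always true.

For k = 28, 29, 30, 31 the conclusion holds.
k = 32: 32 = 2 × 16; 33 = 3 × 11 — both composite.
Hence k = 32 is a counterexample.

k = 32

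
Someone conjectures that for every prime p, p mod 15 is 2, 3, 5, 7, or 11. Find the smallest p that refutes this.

For p = 2, 3, 5, 7, 11 the conclusion holds.
p = 13: 13 mod 15 = 13 — not in {2, 3, 5, 7, 11}.
Hence p = 13 is a counterexample.

p = 13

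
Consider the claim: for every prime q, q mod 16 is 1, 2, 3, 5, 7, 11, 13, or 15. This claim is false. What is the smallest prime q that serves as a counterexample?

q = 41

For q = 2, 3, 5, 7, …, 29, 31, 37 the conclusion holds.
q = 41: 41 mod 16 = 9 — not in {1, 2, 3, 5, 7, 11, 13, 15}.
Thus q = 41 disproves the claim, and no smaller q works.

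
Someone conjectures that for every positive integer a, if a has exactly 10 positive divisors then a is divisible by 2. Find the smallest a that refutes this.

a = 405

Check each positive integer a in order until a has exactly 10 positive divisors but a is not divisible by 2.
For a = 48, 80, 112, 162, 176, 208, 272, 304, 368 the conclusion holds.
a = 405: τ(405) = 10; 405 mod 2 = 1.
So a = 405 is the smallest counterexample.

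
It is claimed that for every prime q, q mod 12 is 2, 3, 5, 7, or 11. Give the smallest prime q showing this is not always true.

q = 13

Check each prime q in order until the claim fails.
For q = 2, 3, 5, 7, 11 the conclusion holds.
q = 13: 13 mod 12 = 1 — not in {2, 3, 5, 7, 11}.
Thus q = 13 disproves the claim, and no smaller q works.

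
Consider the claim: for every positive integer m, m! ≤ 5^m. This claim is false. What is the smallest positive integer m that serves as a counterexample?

For m = 1, 2, 3, 4, …, 9, 10, 11 the conclusion holds.
m = 12: m! = 479001600 and 5^m = 244140625, so 479001600 > 244140625.

m = 12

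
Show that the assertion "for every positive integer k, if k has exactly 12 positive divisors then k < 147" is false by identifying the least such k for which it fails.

A counterexample is any positive integer k such that k has exactly 12 positive divisors but the claim fails; we check each in order.
For k = 60, 72, 84, 90, 96, 108, 126, 132, 140 the conclusion holds.
k = 150: τ(150) = 12; 150 ≥ 147.

k = 150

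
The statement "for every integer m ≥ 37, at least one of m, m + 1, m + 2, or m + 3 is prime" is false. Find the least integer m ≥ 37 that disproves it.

A counterexample is any integer m ≥ 37 such that m, m + 1, m + 2, m + 3 are all composite; we check each in order.
For m = 37, 38, 39, 40, …, 45, 46, 47 the conclusion holds.
m = 48: 48 = 2 × 24; 49 = 7 × 7; 50 = 2 × 25; 51 = 3 × 17 — all composite.

m = 48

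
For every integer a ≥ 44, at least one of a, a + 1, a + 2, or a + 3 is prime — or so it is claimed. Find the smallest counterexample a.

a = 48

A counterexample is any integer a ≥ 44 such that a, a + 1, a + 2, a + 3 are all composite; we check each in order.
For a = 44, 45, 46, 47 the conclusion holds.
a = 48: 48 = 2 × 24; 49 = 7 × 7; 50 = 2 × 25; 51 = 3 × 17 — all composite.
So a = 48 is the smallest counterexample.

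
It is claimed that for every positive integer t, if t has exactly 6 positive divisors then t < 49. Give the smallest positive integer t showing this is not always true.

The first 7 eligible values, up to t = 45, all satisfy the conclusion.
t = 50: τ(50) = 6; 50 ≥ 49.
So t = 50 is the smallest counterexample.

t = 50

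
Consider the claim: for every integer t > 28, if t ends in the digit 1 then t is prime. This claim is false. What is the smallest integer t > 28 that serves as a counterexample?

t = 51

We need the least integer t > 28 for which t ends in the digit 1 but t is not prime.
t = 31: 31 ends in 1 and is prime.
t = 41: 41 ends in 1 and is prime.
t = 51: 51 ends in 1; 51 = 3 × 17, composite.
Hence t = 51 is a counterexample.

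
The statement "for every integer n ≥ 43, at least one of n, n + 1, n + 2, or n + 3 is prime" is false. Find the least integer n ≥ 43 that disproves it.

The first 5 eligible values, up to n = 47, all satisfy the conclusion.
n = 48: 48 = 2 × 24; 49 = 7 × 7; 50 = 2 × 25; 51 = 3 × 17 — all composite.

n = 48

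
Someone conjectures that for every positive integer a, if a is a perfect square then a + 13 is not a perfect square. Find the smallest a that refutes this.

For a = 1, 4, 9, 16, 25 the conclusion holds.
a = 36: 36 = 6² and 36 + 13 = 49 = 7².
Thus a = 36 disproves the claim, and no smaller a works.

a = 36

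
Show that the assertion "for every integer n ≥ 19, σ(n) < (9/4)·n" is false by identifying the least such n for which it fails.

n = 24

The first 5 eligible values, up to n = 23, all satisfy the conclusion.
n = 24: σ(24) = 60; 60 ≥ 54.
Thus n = 24 disproves the claim, and no smaller n works.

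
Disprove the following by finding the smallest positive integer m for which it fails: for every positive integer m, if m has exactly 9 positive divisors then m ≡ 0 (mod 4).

Check each positive integer m in order until m has exactly 9 positive divisors but the claim fails.
m = 36: τ(36) = 9; 36 ≡ 0 (mod 4).
m = 100: τ(100) = 9; 100 ≡ 0 (mod 4).
m = 196: τ(196) = 9; 196 ≡ 0 (mod 4).
m = 225: τ(225) = 9; 225 ≡ 1 (mod 4).

m = 225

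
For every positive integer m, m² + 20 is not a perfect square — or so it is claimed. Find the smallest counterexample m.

We need the least positive integer m for which m² + 20 is a perfect square.
m = 1: 1² + 20 = 21, not a perfect square.
m = 2: 2² + 20 = 24, not a perfect square.
m = 3: 3² + 20 = 29, not a perfect square.
m = 4: 4² + 20 = 36 = 6², a perfect square.
Thus m = 4 disproves the claim, and no smaller m works.

m = 4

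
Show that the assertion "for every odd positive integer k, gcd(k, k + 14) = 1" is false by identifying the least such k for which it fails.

Check each odd positive integer k in order until gcd(k, k + 14) > 1.
k = 1: gcd(1, 15) = 1.
k = 3: gcd(3, 17) = 1.
k = 5: gcd(5, 19) = 1.
k = 7: gcd(7, 21) = 7.

k = 7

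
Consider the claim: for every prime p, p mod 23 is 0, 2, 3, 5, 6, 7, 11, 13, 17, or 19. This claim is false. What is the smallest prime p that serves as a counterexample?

p = 31

We need the least prime p for which the claim fails.
The first 10 eligible values, up to p = 29, all satisfy the conclusion.
p = 31: 31 mod 23 = 8 — not in {0, 2, 3, 5, 6, 7, 11, 13, 17, 19}.
Hence p = 31 is a counterexample.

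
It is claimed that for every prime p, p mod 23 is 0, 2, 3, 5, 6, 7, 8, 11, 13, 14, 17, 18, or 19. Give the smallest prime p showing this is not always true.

We need the least prime p for which the claim fails.
For p = 2, 3, 5, 7, …, 31, 37, 41 the conclusion holds.
p = 43: 43 mod 23 = 20 — not in {0, 2, 3, 5, 6, 7, 8, 11, 13, 14, 17, 18, 19}.
Hence p = 43 is a counterexample.

p = 43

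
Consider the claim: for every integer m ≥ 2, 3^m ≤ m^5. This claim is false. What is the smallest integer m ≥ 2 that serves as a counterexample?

m = 11

Check each integer m ≥ 2 in order until 3^m > m^5.
The first 9 eligible values, up to m = 10, all satisfy the conclusion.
m = 11: 3^m = 177147 and m^5 = 161051, so 177147 > 161051.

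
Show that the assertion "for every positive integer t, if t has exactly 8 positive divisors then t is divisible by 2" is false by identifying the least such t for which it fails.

t = 105

A counterexample is any positive integer t such that t has exactly 8 positive divisors but t is not divisible by 2; we check each in order.
For t = 24, 30, 40, 42, …, 88, 102, 104 the conclusion holds.
t = 105: τ(105) = 8; 105 mod 2 = 1.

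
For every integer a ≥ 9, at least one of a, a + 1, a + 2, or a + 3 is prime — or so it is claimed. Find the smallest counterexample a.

a = 24

The first 15 eligible values, up to a = 23, all satisfy the conclusion.
a = 24: 24 = 2 × 12; 25 = 5 × 5; 26 = 2 × 13; 27 = 3 × 9 — all composite.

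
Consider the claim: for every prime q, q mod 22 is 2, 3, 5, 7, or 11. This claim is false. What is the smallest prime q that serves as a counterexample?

q = 13

q = 2: 2 mod 22 = 2.
q = 3: 3 mod 22 = 3.
q = 5: 5 mod 22 = 5.
q = 7: 7 mod 22 = 7.
q = 11: 11 mod 22 = 11.
q = 13: 13 mod 22 = 13 — not in {2, 3, 5, 7, 11}.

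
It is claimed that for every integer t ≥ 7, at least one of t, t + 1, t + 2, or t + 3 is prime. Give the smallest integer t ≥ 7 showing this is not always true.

t = 24

We need the least integer t ≥ 7 for which t, t + 1, t + 2, t + 3 are all composite.
The first 17 eligible values, up to t = 23, all satisfy the conclusion.
t = 24: 24 = 2 × 12; 25 = 5 × 5; 26 = 2 × 13; 27 = 3 × 9 — all composite.
Hence t = 24 is a counterexample.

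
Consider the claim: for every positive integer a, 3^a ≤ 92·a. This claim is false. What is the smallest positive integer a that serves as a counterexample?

a = 6

Check each positive integer a in order until 3^a > 92·a.
For a = 1, 2, 3, 4, 5 the conclusion holds.
a = 6: 3^a = 729 and 92·a = 552, so 729 > 552.
Thus a = 6 disproves the claim, and no smaller a works.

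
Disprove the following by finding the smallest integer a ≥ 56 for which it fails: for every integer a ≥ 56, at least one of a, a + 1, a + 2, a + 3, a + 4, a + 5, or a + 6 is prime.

Check each integer a ≥ 56 in order until a, a + 1, a + 2, a + 3, a + 4, a + 5, a + 6 are all composite.
For a = 56, 57, 58, 59, …, 87, 88, 89 the conclusion holds.
a = 90: 90 = 2 × 45; 91 = 7 × 13; 92 = 2 × 46; 93 = 3 × 31; 94 = 2 × 47; 95 = 5 × 19; 96 = 2 × 48 — all composite.

a = 90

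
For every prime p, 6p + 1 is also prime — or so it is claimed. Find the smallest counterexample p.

p = 19

p = 2: 6p + 1 = 13, prime.
p = 3: 6p + 1 = 19, prime.
p = 5: 6p + 1 = 31, prime.
p = 7: 6p + 1 = 43, prime.
p = 11: 6p + 1 = 67, prime.
p = 13: 6p + 1 = 79, prime.
p = 17: 6p + 1 = 103, prime.
p = 19: 6p + 1 = 115 = 5 × 23, not prime.
Hence p = 19 is a counterexample.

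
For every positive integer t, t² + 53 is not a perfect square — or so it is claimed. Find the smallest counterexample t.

t = 26

The first 25 eligible values, up to t = 25, all satisfy the conclusion.
t = 26: 26² + 53 = 729 = 27², a perfect square.
Hence t = 26 is a counterexample.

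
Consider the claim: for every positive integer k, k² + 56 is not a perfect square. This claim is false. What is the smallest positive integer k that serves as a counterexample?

k = 5

A counterexample is any positive integer k such that k² + 56 is a perfect square; we check each in order.
For k = 1, 2, 3, 4 the conclusion holds.
k = 5: 5² + 56 = 81 = 9², a perfect square.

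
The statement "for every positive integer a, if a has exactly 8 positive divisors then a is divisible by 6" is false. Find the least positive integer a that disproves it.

We need the least positive integer a for which a has exactly 8 positive divisors but a is not divisible by 6.
For a = 24, 30 the conclusion holds.
a = 40: τ(40) = 8; 40 mod 6 = 4.
So a = 40 is the smallest counterexample.

a = 40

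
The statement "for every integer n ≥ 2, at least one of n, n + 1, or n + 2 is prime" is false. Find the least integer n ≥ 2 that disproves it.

A counterexample is any integer n ≥ 2 such that n, n + 1, n + 2 are all composite; we check each in order.
For n = 2, 3, 4, 5, 6, 7 the conclusion holds.
n = 8: 8 = 2 × 4; 9 = 3 × 3; 10 = 2 × 5 — all composite.

n = 8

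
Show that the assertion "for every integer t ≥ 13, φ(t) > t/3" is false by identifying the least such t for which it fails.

The first 5 eligible values, up to t = 17, all satisfy the conclusion.
t = 18: φ(18) = 6 and 18/3 = 6, so φ(18) ≤ 18/3.

t = 18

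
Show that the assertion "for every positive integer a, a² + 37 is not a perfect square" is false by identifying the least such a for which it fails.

a = 18

For a = 1, 2, 3, 4, …, 15, 16, 17 the conclusion holds.
a = 18: 18² + 37 = 361 = 19², a perfect square.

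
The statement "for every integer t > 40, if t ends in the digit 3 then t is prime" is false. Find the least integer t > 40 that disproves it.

Check each integer t > 40 in order until t ends in the digit 3 but t is not prime.
t = 43: 43 ends in 3 and is prime.
t = 53: 53 ends in 3 and is prime.
t = 63: 63 ends in 3; 63 = 3 × 21, composite.

t = 63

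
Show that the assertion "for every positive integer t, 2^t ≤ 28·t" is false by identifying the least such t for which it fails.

t = 8

The first 7 eligible values, up to t = 7, all satisfy the conclusion.
t = 8: 2^t = 256 and 28·t = 224, so 256 > 224.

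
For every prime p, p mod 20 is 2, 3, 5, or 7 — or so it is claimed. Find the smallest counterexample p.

A counterexample is any prime p such that the claim fails; we check each in order.
For p = 2, 3, 5, 7 the conclusion holds.
p = 11: 11 mod 20 = 11 — not in {2, 3, 5, 7}.

p = 11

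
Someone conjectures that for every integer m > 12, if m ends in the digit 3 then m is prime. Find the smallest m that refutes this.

m = 33

m = 13: 13 ends in 3 and is prime.
m = 23: 23 ends in 3 and is prime.
m = 33: 33 ends in 3; 33 = 3 × 11, composite.
So m = 33 is the smallest counterexample.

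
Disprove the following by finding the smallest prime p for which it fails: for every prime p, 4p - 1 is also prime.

A counterexample is any prime p such that 4p - 1 is not prime; we check each in order.
For p = 2, 3, 5 the conclusion holds.
p = 7: 4p - 1 = 27 = 3 × 9, not prime.

p = 7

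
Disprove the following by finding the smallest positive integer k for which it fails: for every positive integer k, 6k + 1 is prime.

A counterexample is any positive integer k such that 6k + 1 is not prime; we check each in order.
For k = 1, 2, 3 the conclusion holds.
k = 4: 6k + 1 = 25 = 5 × 5, composite.
Hence k = 4 is a counterexample.

k = 4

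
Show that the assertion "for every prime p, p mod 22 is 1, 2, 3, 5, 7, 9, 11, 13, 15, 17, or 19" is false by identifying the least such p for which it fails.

p = 43

A counterexample is any prime p such that the claim fails; we check each in order.
For p = 2, 3, 5, 7, …, 31, 37, 41 the conclusion holds.
p = 43: 43 mod 22 = 21 — not in {1, 2, 3, 5, 7, 9, 11, 13, 15, 17, 19}.
Hence p = 43 is a counterexample.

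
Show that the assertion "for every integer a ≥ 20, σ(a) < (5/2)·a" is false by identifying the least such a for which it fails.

a = 24

We need the least integer a ≥ 20 for which the claim fails.
For a = 20, 21, 22, 23 the conclusion holds.
a = 24: σ(24) = 60; 60 ≥ 60.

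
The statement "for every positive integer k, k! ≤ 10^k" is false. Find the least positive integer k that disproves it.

A counterexample is any positive integer k such that k! > 10^k; we check each in order.
For k = 1, 2, 3, 4, …, 22, 23, 24 the conclusion holds.
k = 25: k! = 15511210043330985984000000 and 10^k = 10000000000000000000000000, so 15511210043330985984000000 > 10000000000000000000000000.

k = 25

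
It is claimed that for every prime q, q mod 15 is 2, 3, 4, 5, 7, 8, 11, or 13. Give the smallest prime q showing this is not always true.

We need the least prime q for which the claim fails.
For q = 2, 3, 5, 7, 11, 13, 17, 19, 23 the conclusion holds.
q = 29: 29 mod 15 = 14 — not in {2, 3, 4, 5, 7, 8, 11, 13}.

q = 29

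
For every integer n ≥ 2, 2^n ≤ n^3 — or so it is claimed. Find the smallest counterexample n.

n = 2: 2^n = 4 and n^3 = 8, so 4 ≤ 8.
n = 3: 2^n = 8 and n^3 = 27, so 8 ≤ 27.
n = 4: 2^n = 16 and n^3 = 64, so 16 ≤ 64.
n = 5: 2^n = 32 and n^3 = 125, so 32 ≤ 125.
n = 6: 2^n = 64 and n^3 = 216, so 64 ≤ 216.
n = 7: 2^n = 128 and n^3 = 343, so 128 ≤ 343.
n = 8: 2^n = 256 and n^3 = 512, so 256 ≤ 512.
n = 9: 2^n = 512 and n^3 = 729, so 512 ≤ 729.
n = 10: 2^n = 1024 and n^3 = 1000, so 1024 > 1000.

n = 10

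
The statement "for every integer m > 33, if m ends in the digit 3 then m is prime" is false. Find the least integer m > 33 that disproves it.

m = 43: 43 ends in 3 and is prime.
m = 53: 53 ends in 3 and is prime.
m = 63: 63 ends in 3; 63 = 3 × 21, composite.

m = 63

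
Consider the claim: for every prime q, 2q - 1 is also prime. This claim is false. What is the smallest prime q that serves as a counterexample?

q = 2: 2q - 1 = 3, prime.
q = 3: 2q - 1 = 5, prime.
q = 5: 2q - 1 = 9 = 3 × 3, not prime.
So q = 5 is the smallest counterexample.

q = 5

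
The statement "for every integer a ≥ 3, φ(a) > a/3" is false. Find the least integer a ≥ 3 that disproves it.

A counterexample is any integer a ≥ 3 such that the claim fails; we check each in order.
a = 3: φ(3) = 2 and 3/3 = 1, so φ(3) > 3/3.
a = 4: φ(4) = 2 and 4/3 = 4/3, so φ(4) > 4/3.
a = 5: φ(5) = 4 and 5/3 = 5/3, so φ(5) > 5/3.
a = 6: φ(6) = 2 and 6/3 = 2, so φ(6) ≤ 6/3.
So a = 6 is the smallest counterexample.

a = 6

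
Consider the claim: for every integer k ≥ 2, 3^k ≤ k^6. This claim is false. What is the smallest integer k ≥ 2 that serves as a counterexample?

k = 15

The first 13 eligible values, up to k = 14, all satisfy the conclusion.
k = 15: 3^k = 14348907 and k^6 = 11390625, so 14348907 > 11390625.
So k = 15 is the smallest counterexample.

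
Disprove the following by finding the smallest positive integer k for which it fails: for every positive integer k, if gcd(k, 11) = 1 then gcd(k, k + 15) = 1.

A counterexample is any positive integer k such that gcd(k, 11) = 1 but gcd(k, k + 15) > 1; we check each in order.
For k = 1, 2 the conclusion holds.
k = 3: gcd(3, 18) = 3.
Hence k = 3 is a counterexample.

k = 3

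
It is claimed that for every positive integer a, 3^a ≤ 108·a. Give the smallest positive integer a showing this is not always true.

a = 6

For a = 1, 2, 3, 4, 5 the conclusion holds.
a = 6: 3^a = 729 and 108·a = 648, so 729 > 648.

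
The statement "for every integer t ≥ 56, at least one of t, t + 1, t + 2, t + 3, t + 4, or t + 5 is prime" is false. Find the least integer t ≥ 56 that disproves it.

t = 90

We need the least integer t ≥ 56 for which t, t + 1, t + 2, t + 3, t + 4, t + 5 are all composite.
For t = 56, 57, 58, 59, …, 87, 88, 89 the conclusion holds.
t = 90: 90 = 2 × 45; 91 = 7 × 13; 92 = 2 × 46; 93 = 3 × 31; 94 = 2 × 47; 95 = 5 × 19 — all composite.
So t = 90 is the smallest counterexample.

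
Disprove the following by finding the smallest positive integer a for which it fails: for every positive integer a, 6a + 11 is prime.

a = 1: 6a + 11 = 17, prime.
a = 2: 6a + 11 = 23, prime.
a = 3: 6a + 11 = 29, prime.
a = 4: 6a + 11 = 35 = 5 × 7, composite.
So a = 4 is the smallest counterexample.

a = 4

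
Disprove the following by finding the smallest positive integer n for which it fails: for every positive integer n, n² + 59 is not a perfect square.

n = 29

Check each positive integer n in order until n² + 59 is a perfect square.
For n = 1, 2, 3, 4, …, 26, 27, 28 the conclusion holds.
n = 29: 29² + 59 = 900 = 30², a perfect square.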